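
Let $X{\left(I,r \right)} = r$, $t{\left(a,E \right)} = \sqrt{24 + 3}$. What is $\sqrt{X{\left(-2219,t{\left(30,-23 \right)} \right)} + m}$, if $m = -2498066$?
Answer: $\sqrt{-2498066 + 3 \sqrt{3}} \approx 1580.5 i$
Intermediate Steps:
$t{\left(a,E \right)} = 3 \sqrt{3}$ ($t{\left(a,E \right)} = \sqrt{27} = 3 \sqrt{3}$)
$\sqrt{X{\left(-2219,t{\left(30,-23 \right)} \right)} + m} = \sqrt{3 \sqrt{3} - 2498066} = \sqrt{-2498066 + 3 \sqrt{3}}$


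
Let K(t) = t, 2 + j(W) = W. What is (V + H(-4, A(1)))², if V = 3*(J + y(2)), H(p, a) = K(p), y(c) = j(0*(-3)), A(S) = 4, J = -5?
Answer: 625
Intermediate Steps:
j(W) = -2 + W
y(c) = -2 (y(c) = -2 + 0*(-3) = -2 + 0 = -2)
H(p, a) = p
V = -21 (V = 3*(-5 - 2) = 3*(-7) = -21)
(V + H(-4, A(1)))² = (-21 - 4)² = (-25)² = 625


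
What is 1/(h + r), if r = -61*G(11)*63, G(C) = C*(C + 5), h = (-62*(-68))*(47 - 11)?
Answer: -1/524592 ≈ -1.9062e-6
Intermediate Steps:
h = 151776 (h = 4216*36 = 151776)
G(C) = C*(5 + C)
r = -676368 (r = -671*(5 + 11)*63 = -671*16*63 = -61*176*63 = -10736*63 = -676368)
1/(h + r) = 1/(151776 - 676368) = 1/(-524592) = -1/524592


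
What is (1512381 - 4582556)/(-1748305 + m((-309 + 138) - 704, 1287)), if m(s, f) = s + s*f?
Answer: 614035/575061 ≈ 1.0678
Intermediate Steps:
m(s, f) = s + f*s
(1512381 - 4582556)/(-1748305 + m((-309 + 138) - 704, 1287)) = (1512381 - 4582556)/(-1748305 + ((-309 + 138) - 704)*(1 + 1287)) = -3070175/(-1748305 + (-171 - 704)*1288) = -3070175/(-1748305 - 875*1288) = -3070175/(-1748305 - 1127000) = -3070175/(-2875305) = -3070175*(-1/2875305) = 614035/575061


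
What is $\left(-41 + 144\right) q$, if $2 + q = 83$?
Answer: $8343$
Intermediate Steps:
$q = 81$ ($q = -2 + 83 = 81$)
$\left(-41 + 144\right) q = \left(-41 + 144\right) 81 = 103 \cdot 81 = 8343$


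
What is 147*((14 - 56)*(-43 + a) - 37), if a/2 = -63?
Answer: 1037967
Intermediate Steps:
a = -126 (a = 2*(-63) = -126)
147*((14 - 56)*(-43 + a) - 37) = 147*((14 - 56)*(-43 - 126) - 37) = 147*(-42*(-169) - 37) = 147*(7098 - 37) = 147*7061 = 1037967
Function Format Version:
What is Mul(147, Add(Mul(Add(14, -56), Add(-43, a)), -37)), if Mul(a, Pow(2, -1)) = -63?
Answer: 1037967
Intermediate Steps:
a = -126 (a = Mul(2, -63) = -126)
Mul(147, Add(Mul(Add(14, -56), Add(-43, a)), -37)) = Mul(147, Add(Mul(Add(14, -56), Add(-43, -126)), -37)) = Mul(147, Add(Mul(-42, -169), -37)) = Mul(147, Add(7098, -37)) = Mul(147, 7061) = 1037967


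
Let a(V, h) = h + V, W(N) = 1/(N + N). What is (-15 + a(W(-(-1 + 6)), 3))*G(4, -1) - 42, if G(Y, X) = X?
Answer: -299/10 ≈ -29.900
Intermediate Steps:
W(N) = 1/(2*N)
a(V, h) = V + h
(-15 + a(W(-(-1 + 6)), 3))*G(4, -1) - 42 = (-15 + (1/(2*((-(-1 + 6)))) + 3))*(-1) - 42 = (-15 + (1/(2*((-1*5))) + 3))*(-1) - 42 = (-15 + ((½)/(-5) + 3))*(-1) - 42 = (-15 + ((½)*(-⅕) + 3))*(-1) - 42 = (-15 + (-⅒ + 3))*(-1) - 42 = (-15 + 29/10)*(-1) - 42 = -121/10*(-1) - 42 = 121/10 - 42 = -299/10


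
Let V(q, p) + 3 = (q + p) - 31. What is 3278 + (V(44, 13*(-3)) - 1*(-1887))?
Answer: 5136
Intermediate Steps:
V(q, p) = -34 + p + q (V(q, p) = -3 + ((q + p) - 31) = -3 + ((p + q) - 31) = -3 + (-31 + p + q) = -34 + p + q)
3278 + (V(44, 13*(-3)) - 1*(-1887)) = 3278 + ((-34 + 13*(-3) + 44) - 1*(-1887)) = 3278 + ((-34 - 39 + 44) + 1887) = 3278 + (-29 + 1887) = 3278 + 1858 = 5136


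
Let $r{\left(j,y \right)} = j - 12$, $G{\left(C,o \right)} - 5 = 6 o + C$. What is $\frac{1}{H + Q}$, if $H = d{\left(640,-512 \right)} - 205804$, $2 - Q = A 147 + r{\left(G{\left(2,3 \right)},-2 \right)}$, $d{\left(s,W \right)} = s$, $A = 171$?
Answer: $- \frac{1}{230312} \approx -4.3419 \cdot 10^{-6}$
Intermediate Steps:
$G{\left(C,o \right)} = 5 + C + 6 o$ ($G{\left(C,o \right)} = 5 + \left(6 o + C\right) = 5 + \left(C + 6 o\right) = 5 + C + 6 o$)
$r{\left(j,y \right)} = -12 + j$
$Q = -25148$ ($Q = 2 - \left(171 \cdot 147 + \left(-12 + \left(5 + 2 + 6 \cdot 3\right)\right)\right) = 2 - \left(25137 + \left(-12 + \left(5 + 2 + 18\right)\right)\right) = 2 - \left(25137 + \left(-12 + 25\right)\right) = 2 - \left(25137 + 13\right) = 2 - 25150 = -25148$)
$H = -205164$ ($H = 640 - 205804 = -205164$)
$\frac{1}{H + Q} = \frac{1}{-205164 - 25148} = \frac{1}{-230312} = - \frac{1}{230312}$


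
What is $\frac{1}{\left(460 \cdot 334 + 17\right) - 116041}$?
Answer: $\frac{1}{37616} \approx 2.6584 \cdot 10^{-5}$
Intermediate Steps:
$\frac{1}{\left(460 \cdot 334 + 17\right) - 116041} = \frac{1}{\left(153640 + 17\right) - 116041} = \frac{1}{153657 - 116041} = \frac{1}{37616}$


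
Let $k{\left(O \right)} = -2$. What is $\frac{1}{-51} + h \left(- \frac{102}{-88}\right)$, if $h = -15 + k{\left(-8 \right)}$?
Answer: $- \frac{44261}{2244} \approx -19.724$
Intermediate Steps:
$h = -17$ ($h = -15 - 2 = -17$)
$\frac{1}{-51} + h \left(- \frac{102}{-88}\right) = \frac{1}{-51} - 17 \left(- \frac{102}{-88}\right) = - \frac{1}{51} - 17 \left(\left(-102\right) \left(- \frac{1}{88}\right)\right) = - \frac{1}{51} - \frac{867}{44} = - \frac{44261}{2244}$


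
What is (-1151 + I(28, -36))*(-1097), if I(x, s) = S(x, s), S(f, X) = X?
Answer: 1302139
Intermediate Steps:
I(x, s) = s
(-1151 + I(28, -36))*(-1097) = (-1151 - 36)*(-1097) = -1187*(-1097) = 1302139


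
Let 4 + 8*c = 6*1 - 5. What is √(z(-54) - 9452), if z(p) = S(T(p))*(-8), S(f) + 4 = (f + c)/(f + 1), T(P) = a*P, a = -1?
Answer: I*√235695/5 ≈ 97.097*I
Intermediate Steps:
c = -3/8 (c = -½ + (6*1 - 5)/8 = -½ + (6 - 5)/8 = -½ + (⅛)*1 = -½ + ⅛ = -3/8 ≈ -0.37500)
T(P) = -P
S(f) = -4 + (-3/8 + f)/(1 + f) (S(f) = -4 + (f - 3/8)/(f + 1) = -4 + (-3/8 + f)/(1 + f))
z(p) = -(-35 + 24*p)/(1 - p) (z(p) = ((-35 - (-24)*p)/(8*(1 - p)))*(-8) = ((-35 + 24*p)/(8*(1 - p)))*(-8) = -(-35 + 24*p)/(1 - p))
√(z(-54) - 9452) = √((35 - 24*(-54))/(1 - 1*(-54)) - 9452) = √((35 + 1296)/(1 + 54) - 9452) = √(1331/55 - 9452) = √((1/55)*1331 - 9452) = √(121/5 - 9452) = √(-47139/5) = I*√235695/5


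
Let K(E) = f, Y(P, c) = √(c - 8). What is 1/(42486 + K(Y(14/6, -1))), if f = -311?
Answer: 1/42175 ≈ 2.3711e-5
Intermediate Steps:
Y(P, c) = √(-8 + c)
K(E) = -311
1/(42486 + K(Y(14/6, -1))) = 1/(42486 - 311) = 1/42175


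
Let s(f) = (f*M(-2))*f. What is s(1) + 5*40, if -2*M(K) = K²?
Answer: 198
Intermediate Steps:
M(K) = -K²/2
s(f) = -2*f² (s(f) = (f*(-½*(-2)²))*f = (f*(-½*4))*f = (f*(-2))*f = (-2*f)*f = -2*f²)
s(1) + 5*40 = -2*1² + 5*40 = -2*1 + 200 = -2 + 200 = 198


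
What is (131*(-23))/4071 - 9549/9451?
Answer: -2928254/1672827 ≈ -1.7505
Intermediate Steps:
(131*(-23))/4071 - 9549/9451 = -3013*1/4071 - 9549*1/9451 = -131/177 - 9549/9451 = -2928254/1672827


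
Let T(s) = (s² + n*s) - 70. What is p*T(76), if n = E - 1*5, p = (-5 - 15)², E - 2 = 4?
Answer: 2312800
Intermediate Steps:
E = 6 (E = 2 + 4 = 6)
p = 400 (p = (-20)² = 400)
n = 1 (n = 6 - 1*5 = 6 - 5 = 1)
T(s) = -70 + s + s² (T(s) = (s² + 1*s) - 70 = (s² + s) - 70 = (s + s²) - 70 = -70 + s + s²)
p*T(76) = 400*(-70 + 76 + 76²) = 400*(-70 + 76 + 5776) = 400*5782 = 2312800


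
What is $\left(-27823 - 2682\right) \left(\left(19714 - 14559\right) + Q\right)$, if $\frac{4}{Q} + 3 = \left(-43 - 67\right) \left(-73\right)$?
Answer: $- \frac{1262272160445}{8027} \approx -1.5725 \cdot 10^{8}$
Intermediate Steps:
$Q = \frac{4}{8027}$ ($Q = \frac{4}{-3 + \left(-43 - 67\right) \left(-73\right)} = \frac{4}{-3 - -8030} = \frac{4}{-3 + 8030} = \frac{4}{8027} \approx 0.00049832$)
$\left(-27823 - 2682\right) \left(\left(19714 - 14559\right) + Q\right) = \left(-27823 - 2682\right) \left(\left(19714 - 14559\right) + \frac{4}{8027}\right) = - 30505 \left(5155 + \frac{4}{8027}\right) = \left(-30505\right) \frac{41379189}{8027} = - \frac{1262272160445}{8027}$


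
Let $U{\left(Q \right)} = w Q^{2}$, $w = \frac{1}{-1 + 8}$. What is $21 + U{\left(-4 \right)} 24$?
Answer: $\frac{531}{7} \approx 75.857$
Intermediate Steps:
$w = \frac{1}{7} \approx 0.14286$
$U{\left(Q \right)} = \frac{Q^{2}}{7}$
$21 + U{\left(-4 \right)} 24 = 21 + \frac{\left(-4\right)^{2}}{7} \cdot 24 = 21 + \frac{1}{7} \cdot 16 \cdot 24 = 21 + \frac{16}{7} \cdot 24 = 21 + \frac{384}{7} = \frac{531}{7}$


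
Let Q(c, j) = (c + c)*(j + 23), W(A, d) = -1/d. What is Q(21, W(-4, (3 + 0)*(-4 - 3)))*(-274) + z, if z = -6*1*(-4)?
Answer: -265208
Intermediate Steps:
z = 24 (z = -6*(-4) = 24)
Q(c, j) = 2*c*(23 + j) (Q(c, j) = (2*c)*(23 + j) = 2*c*(23 + j))
Q(21, W(-4, (3 + 0)*(-4 - 3)))*(-274) + z = (2*21*(23 - 1/((3 + 0)*(-4 - 3))))*(-274) + 24 = (2*21*(23 - 1/(3*(-7))))*(-274) + 24 = (2*21*(23 - 1/(-21)))*(-274) + 24 = (2*21*(23 - 1*(-1/21)))*(-274) + 24 = (2*21*(23 + 1/21))*(-274) + 24 = (2*21*(484/21))*(-274) + 24 = 968*(-274) + 24 = -265232 + 24 = -265208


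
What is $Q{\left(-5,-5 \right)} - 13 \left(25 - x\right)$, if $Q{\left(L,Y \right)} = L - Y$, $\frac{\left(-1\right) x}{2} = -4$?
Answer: $-221$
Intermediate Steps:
$x = 8$ ($x = \left(-2\right) \left(-4\right) = 8$)
$Q{\left(-5,-5 \right)} - 13 \left(25 - x\right) = \left(-5 - -5\right) - 13 \left(25 - 8\right) = \left(-5 + 5\right) - 13 \left(25 - 8\right) = 0 - 221 = -221$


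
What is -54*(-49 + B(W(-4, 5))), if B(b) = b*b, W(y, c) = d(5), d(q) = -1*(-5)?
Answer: 1296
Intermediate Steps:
d(q) = 5
W(y, c) = 5
B(b) = b²
-54*(-49 + B(W(-4, 5))) = -54*(-49 + 5²) = -54*(-49 + 25) = -54*(-24) = 1296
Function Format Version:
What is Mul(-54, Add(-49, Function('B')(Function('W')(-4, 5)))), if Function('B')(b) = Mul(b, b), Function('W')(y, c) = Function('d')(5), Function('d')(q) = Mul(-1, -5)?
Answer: 1296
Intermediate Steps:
Function('d')(q) = 5
Function('W')(y, c) = 5
Function('B')(b) = Pow(b, 2)
Mul(-54, Add(-49, Function('B')(Function('W')(-4, 5)))) = Mul(-54, Add(-49, Pow(5, 2))) = Mul(-54, Add(-49, 25)) = Mul(-54, -24) = 1296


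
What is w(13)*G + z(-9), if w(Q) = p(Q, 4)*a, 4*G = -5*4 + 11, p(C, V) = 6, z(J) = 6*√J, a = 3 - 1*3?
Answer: 18*I ≈ 18.0*I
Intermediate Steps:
a = 0 (a = 3 - 3 = 0)
G = -9/4 (G = (-5*4 + 11)/4 = (-20 + 11)/4 = (¼)*(-9) = -9/4 ≈ -2.2500)
w(Q) = 0 (w(Q) = 6*0 = 0)
w(13)*G + z(-9) = 0*(-9/4) + 6*√(-9) = 0 + 6*(3*I) = 0 + 18*I = 18*I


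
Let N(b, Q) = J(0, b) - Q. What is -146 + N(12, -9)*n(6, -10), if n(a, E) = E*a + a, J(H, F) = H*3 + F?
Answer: -1280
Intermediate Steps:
J(H, F) = F + 3*H (J(H, F) = 3*H + F = F + 3*H)
N(b, Q) = b - Q (N(b, Q) = (b + 3*0) - Q = (b + 0) - Q = b - Q)
n(a, E) = a + E*a
-146 + N(12, -9)*n(6, -10) = -146 + (12 - 1*(-9))*(6*(1 - 10)) = -146 + (12 + 9)*(6*(-9)) = -146 + 21*(-54) = -146 - 1134 = -1280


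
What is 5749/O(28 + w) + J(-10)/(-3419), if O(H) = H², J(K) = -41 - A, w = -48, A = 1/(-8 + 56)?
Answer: 29508359/2051400 ≈ 14.384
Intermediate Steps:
A = 1/48 ≈ 0.020833
J(K) = -1969/48 (J(K) = -41 - 1*1/48 = -41 - 1/48 = -1969/48)
5749/O(28 + w) + J(-10)/(-3419) = 5749/((28 - 48)²) - 1969/48/(-3419) = 5749/((-20)²) - 1969/48*(-1/3419) = 5749/400 + 1969/164112 = 29508359/2051400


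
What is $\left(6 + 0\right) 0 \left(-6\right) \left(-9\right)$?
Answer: $0$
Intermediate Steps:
$\left(6 + 0\right) 0 \left(-6\right) \left(-9\right) = 6 \cdot 0 \left(-6\right) \left(-9\right) = 0 \left(-6\right) \left(-9\right) = 0 \left(-9\right) = 0$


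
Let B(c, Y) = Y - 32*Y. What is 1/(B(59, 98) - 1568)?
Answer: -1/4606 ≈ -0.00021711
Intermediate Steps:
B(c, Y) = -31*Y
1/(B(59, 98) - 1568) = 1/(-31*98 - 1568) = 1/(-3038 - 1568) = 1/(-4606) = -1/4606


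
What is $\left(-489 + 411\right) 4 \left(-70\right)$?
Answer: $21840$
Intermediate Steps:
$\left(-489 + 411\right) 4 \left(-70\right) = \left(-78\right) \left(-280\right) = 21840$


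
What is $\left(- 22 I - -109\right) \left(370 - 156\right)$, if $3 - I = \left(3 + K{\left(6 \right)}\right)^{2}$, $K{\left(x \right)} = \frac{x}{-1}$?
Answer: $51574$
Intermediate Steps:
$K{\left(x \right)} = - x$ ($K{\left(x \right)} = x \left(-1\right) = - x$)
$I = -6$ ($I = 3 - \left(3 - 6\right)^{2} = 3 - \left(-3\right)^{2} = 3 - 9 = -6$)
$\left(- 22 I - -109\right) \left(370 - 156\right) = \left(\left(-22\right) \left(-6\right) - -109\right) \left(370 - 156\right) = \left(132 + 109\right) 214 = 241 \cdot 214 = 51574$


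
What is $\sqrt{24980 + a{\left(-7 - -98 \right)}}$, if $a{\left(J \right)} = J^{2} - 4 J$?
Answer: $\sqrt{32897} \approx 181.38$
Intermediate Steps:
$\sqrt{24980 + a{\left(-7 - -98 \right)}} = \sqrt{24980 + \left(-7 - -98\right) \left(-4 - -91\right)} = \sqrt{24980 + \left(-7 + 98\right) \left(-4 + \left(-7 + 98\right)\right)} = \sqrt{24980 + 91 \left(-4 + 91\right)} = \sqrt{24980 + 91 \cdot 87} = \sqrt{24980 + 7917} = \sqrt{32897}$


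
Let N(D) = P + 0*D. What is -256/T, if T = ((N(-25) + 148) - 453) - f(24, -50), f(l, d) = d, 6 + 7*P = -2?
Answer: 1792/1793 ≈ 0.99944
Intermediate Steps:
P = -8/7 (P = -6/7 + (⅐)*(-2) = -6/7 - 2/7 = -8/7 ≈ -1.1429)
N(D) = -8/7 (N(D) = -8/7 + 0*D = -8/7 + 0 = -8/7)
T = -1793/7 (T = ((-8/7 + 148) - 453) - 1*(-50) = (1028/7 - 453) + 50 = -2143/7 + 50 = -1793/7 ≈ -256.14)
-256/T = -256/(-1793/7) = -256*(-7/1793) = 1792/1793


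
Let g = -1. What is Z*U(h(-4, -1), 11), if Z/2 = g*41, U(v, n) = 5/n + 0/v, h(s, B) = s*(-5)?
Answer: -410/11 ≈ -37.273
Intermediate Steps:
h(s, B) = -5*s
U(v, n) = 5/n (U(v, n) = 5/n + 0 = 5/n)
Z = -82 (Z = 2*(-1*41) = 2*(-41) = -82)
Z*U(h(-4, -1), 11) = -410/11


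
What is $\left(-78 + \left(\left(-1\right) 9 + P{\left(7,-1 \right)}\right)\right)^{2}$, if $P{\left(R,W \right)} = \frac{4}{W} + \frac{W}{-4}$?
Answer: $\frac{131769}{16} \approx 8235.6$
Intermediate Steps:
$P{\left(R,W \right)} = \frac{4}{W} - \frac{W}{4}$ ($P{\left(R,W \right)} = \frac{4}{W} + W \left(- \frac{1}{4}\right) = \frac{4}{W} - \frac{W}{4}$)
$\left(-78 + \left(\left(-1\right) 9 + P{\left(7,-1 \right)}\right)\right)^{2} = \left(-78 + \left(\left(-1\right) 9 + \left(\frac{4}{-1} - - \frac{1}{4}\right)\right)\right)^{2} = \left(-78 + \left(-9 + \left(4 \left(-1\right) + \frac{1}{4}\right)\right)\right)^{2} = \left(-78 + \left(-9 + \left(-4 + \frac{1}{4}\right)\right)\right)^{2} = \left(-78 - \frac{51}{4}\right)^{2} = \left(- \frac{363}{4}\right)^{2} = \frac{131769}{16}$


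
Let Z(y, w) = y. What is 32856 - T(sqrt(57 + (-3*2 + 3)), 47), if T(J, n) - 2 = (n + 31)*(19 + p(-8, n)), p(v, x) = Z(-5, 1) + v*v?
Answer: 26770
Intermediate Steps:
p(v, x) = -5 + v**2 (p(v, x) = -5 + v*v = -5 + v**2)
T(J, n) = 2420 + 78*n (T(J, n) = 2 + (n + 31)*(19 + (-5 + (-8)**2)) = 2 + (31 + n)*(19 + (-5 + 64)) = 2 + (31 + n)*(19 + 59) = 2 + (31 + n)*78 = 2 + (2418 + 78*n) = 2420 + 78*n)
32856 - T(sqrt(57 + (-3*2 + 3)), 47) = 32856 - (2420 + 78*47) = 32856 - (2420 + 3666) = 32856 - 1*6086 = 32856 - 6086 = 26770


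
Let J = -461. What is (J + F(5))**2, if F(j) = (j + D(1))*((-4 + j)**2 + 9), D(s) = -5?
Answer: 212521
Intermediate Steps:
F(j) = (-5 + j)*(9 + (-4 + j)**2) (F(j) = (j - 5)*((-4 + j)**2 + 9) = (-5 + j)*(9 + (-4 + j)**2))
(J + F(5))**2 = (-461 + (-125 + 5**3 - 13*5**2 + 65*5))**2 = (-461 + (-125 + 125 - 13*25 + 325))**2 = (-461 + (-125 + 125 - 325 + 325))**2 = (-461 + 0)**2 = (-461)**2 = 212521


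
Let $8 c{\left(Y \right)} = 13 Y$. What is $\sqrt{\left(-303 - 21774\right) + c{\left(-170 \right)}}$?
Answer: $\frac{i \sqrt{89413}}{2} \approx 149.51 i$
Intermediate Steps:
$c{\left(Y \right)} = \frac{13 Y}{8}$
$\sqrt{\left(-303 - 21774\right) + c{\left(-170 \right)}} = \sqrt{\left(-303 - 21774\right) + \frac{13}{8} \left(-170\right)} = \sqrt{-22077 - \frac{1105}{4}} = \sqrt{- \frac{89413}{4}} = \frac{i \sqrt{89413}}{2}$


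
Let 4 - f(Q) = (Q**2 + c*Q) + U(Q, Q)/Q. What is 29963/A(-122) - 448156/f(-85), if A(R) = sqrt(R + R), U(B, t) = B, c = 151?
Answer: -448156/5613 - 29963*I*sqrt(61)/122 ≈ -79.843 - 1918.2*I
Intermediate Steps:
A(R) = sqrt(2)*sqrt(R) (A(R) = sqrt(2*R) = sqrt(2)*sqrt(R))
f(Q) = 3 - Q**2 - 151*Q (f(Q) = 4 - ((Q**2 + 151*Q) + Q/Q) = 4 - ((Q**2 + 151*Q) + 1) = 4 - (1 + Q**2 + 151*Q) = 4 + (-1 - Q**2 - 151*Q) = 3 - Q**2 - 151*Q)
29963/A(-122) - 448156/f(-85) = 29963/((sqrt(2)*sqrt(-122))) - 448156/(3 - 1*(-85)**2 - 151*(-85)) = 29963/((sqrt(2)*(I*sqrt(122)))) - 448156/(3 - 1*7225 + 12835) = 29963/((2*I*sqrt(61))) - 448156/(3 - 7225 + 12835) = 29963*(-I*sqrt(61)/122) - 448156/5613 = -29963*I*sqrt(61)/122 - 448156*1/5613 = -29963*I*sqrt(61)/122 - 448156/5613 = -448156/5613 - 29963*I*sqrt(61)/122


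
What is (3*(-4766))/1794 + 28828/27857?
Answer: -57763659/8329243 ≈ -6.9350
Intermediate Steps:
(3*(-4766))/1794 + 28828/27857 = -14298*1/1794 + 28828*(1/27857) = -2383/299 + 28828/27857 = -57763659/8329243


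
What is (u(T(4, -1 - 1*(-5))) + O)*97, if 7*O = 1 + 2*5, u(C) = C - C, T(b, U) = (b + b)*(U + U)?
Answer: 1067/7 ≈ 152.43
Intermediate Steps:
T(b, U) = 4*U*b (T(b, U) = (2*b)*(2*U) = 4*U*b)
u(C) = 0
O = 11/7 (O = (1 + 2*5)/7 = (1 + 10)/7 = (1/7)*11 = 11/7 ≈ 1.5714)
(u(T(4, -1 - 1*(-5))) + O)*97 = (0 + 11/7)*97 = (11/7)*97 = 1067/7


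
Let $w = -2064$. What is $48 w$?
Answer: $-99072$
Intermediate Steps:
$48 w = 48 \left(-2064\right) = -99072$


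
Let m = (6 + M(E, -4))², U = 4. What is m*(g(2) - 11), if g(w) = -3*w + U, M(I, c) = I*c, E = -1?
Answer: -1300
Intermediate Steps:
g(w) = 4 - 3*w (g(w) = -3*w + 4 = 4 - 3*w)
m = 100 (m = (6 - 1*(-4))² = (6 + 4)² = 10² = 100)
m*(g(2) - 11) = 100*((4 - 3*2) - 11) = 100*((4 - 6) - 11) = 100*(-2 - 11) = 100*(-13) = -1300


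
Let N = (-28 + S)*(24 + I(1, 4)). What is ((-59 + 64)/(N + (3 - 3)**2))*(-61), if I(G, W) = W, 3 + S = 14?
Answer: 305/476 ≈ 0.64076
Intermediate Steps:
S = 11 (S = -3 + 14 = 11)
N = -476 (N = (-28 + 11)*(24 + 4) = -17*28 = -476)
((-59 + 64)/(N + (3 - 3)**2))*(-61) = ((-59 + 64)/(-476 + (3 - 3)**2))*(-61) = (5/(-476 + 0**2))*(-61) = (5/(-476 + 0))*(-61) = (5/(-476))*(-61) = (5*(-1/476))*(-61) = -5/476*(-61) = 305/476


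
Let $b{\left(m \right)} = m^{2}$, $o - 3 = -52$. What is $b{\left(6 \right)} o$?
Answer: $-1764$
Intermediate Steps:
$o = -49$ ($o = 3 - 52 = -49$)
$b{\left(6 \right)} o = 6^{2} \left(-49\right) = 36 \left(-49\right) = -1764$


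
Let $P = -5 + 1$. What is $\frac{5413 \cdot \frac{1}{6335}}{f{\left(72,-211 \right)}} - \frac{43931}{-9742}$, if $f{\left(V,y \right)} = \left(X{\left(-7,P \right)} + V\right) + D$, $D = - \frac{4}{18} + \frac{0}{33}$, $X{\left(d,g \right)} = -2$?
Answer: $\frac{87624406397}{19378688980} \approx 4.5217$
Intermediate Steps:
$P = -4$
$D = - \frac{2}{9}$ ($D = \left(-4\right) \frac{1}{18} + 0 \cdot \frac{1}{33} = - \frac{2}{9} + 0 = - \frac{2}{9} \approx -0.22222$)
$f{\left(V,y \right)} = - \frac{20}{9} + V$ ($f{\left(V,y \right)} = \left(-2 + V\right) - \frac{2}{9} = - \frac{20}{9} + V$)
$\frac{5413 \cdot \frac{1}{6335}}{f{\left(72,-211 \right)}} - \frac{43931}{-9742} = \frac{5413 \cdot \frac{1}{6335}}{- \frac{20}{9} + 72} - \frac{43931}{-9742} = \frac{5413 \cdot \frac{1}{6335}}{\frac{628}{9}} - - \frac{43931}{9742} = \frac{5413}{6335} \cdot \frac{9}{628} + \frac{43931}{9742} = \frac{48717}{3978380} + \frac{43931}{9742} = \frac{87624406397}{19378688980}$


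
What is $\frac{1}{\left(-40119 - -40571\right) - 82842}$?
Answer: $- \frac{1}{82390} \approx -1.2137 \cdot 10^{-5}$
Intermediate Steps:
$\frac{1}{\left(-40119 - -40571\right) - 82842} = \frac{1}{\left(-40119 + 40571\right) - 82842} = \frac{1}{452 - 82842} = \frac{1}{-82390} = - \frac{1}{82390}$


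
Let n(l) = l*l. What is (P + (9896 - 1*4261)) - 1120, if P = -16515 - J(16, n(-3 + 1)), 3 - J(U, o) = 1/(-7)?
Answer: -84022/7 ≈ -12003.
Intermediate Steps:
n(l) = l²
J(U, o) = 22/7 (J(U, o) = 3 - 1/(-7) = 3 - 1*(-⅐) = 3 + ⅐ = 22/7)
P = -115627/7 (P = -16515 - 1*22/7 = -16515 - 22/7 = -115627/7 ≈ -16518.)
(P + (9896 - 1*4261)) - 1120 = (-115627/7 + (9896 - 1*4261)) - 1120 = (-115627/7 + (9896 - 4261)) - 1120 = (-115627/7 + 5635) - 1120 = -76182/7 - 1120 = -84022/7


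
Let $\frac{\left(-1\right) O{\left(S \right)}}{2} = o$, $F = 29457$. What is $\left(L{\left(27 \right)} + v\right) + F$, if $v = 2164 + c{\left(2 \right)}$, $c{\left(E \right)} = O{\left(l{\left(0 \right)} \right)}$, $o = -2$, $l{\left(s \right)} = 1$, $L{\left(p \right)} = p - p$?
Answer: $31625$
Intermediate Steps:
$L{\left(p \right)} = 0$
$O{\left(S \right)} = 4$ ($O{\left(S \right)} = \left(-2\right) \left(-2\right) = 4$)
$c{\left(E \right)} = 4$
$v = 2168$ ($v = 2164 + 4 = 2168$)
$\left(L{\left(27 \right)} + v\right) + F = \left(0 + 2168\right) + 29457 = 2168 + 29457 = 31625$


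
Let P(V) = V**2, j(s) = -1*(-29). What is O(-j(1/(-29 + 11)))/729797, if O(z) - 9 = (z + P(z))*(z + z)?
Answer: -47087/729797 ≈ -0.064521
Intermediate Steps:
j(s) = 29
O(z) = 9 + 2*z*(z + z**2) (O(z) = 9 + (z + z**2)*(z + z) = 9 + (z + z**2)*(2*z) = 9 + 2*z*(z + z**2))
O(-j(1/(-29 + 11)))/729797 = (9 + 2*(-1*29)**2 + 2*(-1*29)**3)/729797 = (9 + 2*(-29)**2 + 2*(-29)**3)*(1/729797) = (9 + 2*841 + 2*(-24389))*(1/729797) = (9 + 1682 - 48778)*(1/729797) = -47087*1/729797 = -47087/729797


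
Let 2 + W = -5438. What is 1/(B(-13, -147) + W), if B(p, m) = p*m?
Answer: -1/3529 ≈ -0.00028337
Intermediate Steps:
B(p, m) = m*p
W = -5440 (W = -2 - 5438 = -5440)
1/(B(-13, -147) + W) = 1/(-147*(-13) - 5440) = 1/(1911 - 5440) = 1/(-3529) = -1/3529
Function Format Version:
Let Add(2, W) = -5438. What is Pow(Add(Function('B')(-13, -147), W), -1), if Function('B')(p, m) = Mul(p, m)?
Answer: Rational(-1, 3529) ≈ -0.00028337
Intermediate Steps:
Function('B')(p, m) = Mul(m, p)
W = -5440 (W = Add(-2, -5438) = -5440)
Pow(Add(Function('B')(-13, -147), W), -1) = Pow(Add(Mul(-147, -13), -5440), -1) = Pow(Add(1911, -5440), -1) = Pow(-3529, -1) = Rational(-1, 3529)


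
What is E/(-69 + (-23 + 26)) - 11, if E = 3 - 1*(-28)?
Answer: -757/66 ≈ -11.470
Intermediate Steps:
E = 31 (E = 3 + 28 = 31)
E/(-69 + (-23 + 26)) - 11 = 31/(-69 + (-23 + 26)) - 11 = 31/(-69 + 3) - 11 = 31/(-66) - 11 = 31*(-1/66) - 11 = -31/66 - 11 = -757/66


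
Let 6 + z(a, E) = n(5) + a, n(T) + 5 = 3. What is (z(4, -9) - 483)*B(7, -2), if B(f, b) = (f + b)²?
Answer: -12175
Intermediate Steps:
n(T) = -2 (n(T) = -5 + 3 = -2)
B(f, b) = (b + f)²
z(a, E) = -8 + a (z(a, E) = -6 + (-2 + a) = -8 + a)
(z(4, -9) - 483)*B(7, -2) = ((-8 + 4) - 483)*(-2 + 7)² = (-4 - 483)*5² = -487*25 = -12175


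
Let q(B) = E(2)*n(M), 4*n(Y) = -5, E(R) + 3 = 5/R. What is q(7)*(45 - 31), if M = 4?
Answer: 35/4 ≈ 8.7500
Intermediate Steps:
E(R) = -3 + 5/R
n(Y) = -5/4 (n(Y) = (1/4)*(-5) = -5/4)
q(B) = 5/8 (q(B) = (-3 + 5/2)*(-5/4) = -1/2*(-5/4) = 5/8)
q(7)*(45 - 31) = 5*(45 - 31)/8 = (5/8)*14 = 35/4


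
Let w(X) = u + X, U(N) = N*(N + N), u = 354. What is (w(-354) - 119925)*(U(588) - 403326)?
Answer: -34557827850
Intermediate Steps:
U(N) = 2*N² (U(N) = N*(2*N) = 2*N²)
w(X) = 354 + X
(w(-354) - 119925)*(U(588) - 403326) = ((354 - 354) - 119925)*(2*588² - 403326) = (0 - 119925)*(2*345744 - 403326) = -119925*(691488 - 403326) = -119925*288162 = -34557827850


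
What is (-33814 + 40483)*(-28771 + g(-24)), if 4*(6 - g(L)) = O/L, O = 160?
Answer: -191822670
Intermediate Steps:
g(L) = 6 - 40/L
(-33814 + 40483)*(-28771 + g(-24)) = (-33814 + 40483)*(-28771 + (6 - 40/(-24))) = 6669*(-28771 + (6 - 40*(-1/24))) = 6669*(-28771 + (6 + 5/3)) = 6669*(-28771 + 23/3) = 6669*(-86290/3) = -191822670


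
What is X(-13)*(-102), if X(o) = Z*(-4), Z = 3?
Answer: 1224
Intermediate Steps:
X(o) = -12 (X(o) = 3*(-4) = -12)
X(-13)*(-102) = -12*(-102) = 1224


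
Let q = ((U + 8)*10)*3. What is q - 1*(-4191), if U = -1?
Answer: 4401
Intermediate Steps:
q = 210 (q = ((-1 + 8)*10)*3 = (7*10)*3 = 70*3 = 210)
q - 1*(-4191) = 210 - 1*(-4191) = 210 + 4191 = 4401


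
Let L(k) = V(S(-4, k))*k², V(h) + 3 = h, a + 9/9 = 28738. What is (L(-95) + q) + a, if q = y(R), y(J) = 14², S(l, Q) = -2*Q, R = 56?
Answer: 1716608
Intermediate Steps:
a = 28737 (a = -1 + 28738 = 28737)
V(h) = -3 + h
L(k) = k²*(-3 - 2*k) (L(k) = (-3 - 2*k)*k² = k²*(-3 - 2*k))
y(J) = 196
q = 196
(L(-95) + q) + a = ((-95)²*(-3 - 2*(-95)) + 196) + 28737 = (9025*(-3 + 190) + 196) + 28737 = (9025*187 + 196) + 28737 = (1687675 + 196) + 28737 = 1687871 + 28737 = 1716608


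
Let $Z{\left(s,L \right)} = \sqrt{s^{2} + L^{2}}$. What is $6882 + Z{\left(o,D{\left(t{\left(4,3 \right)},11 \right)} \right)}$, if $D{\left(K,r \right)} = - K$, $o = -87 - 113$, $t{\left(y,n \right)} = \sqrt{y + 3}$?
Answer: $6882 + \sqrt{40007} \approx 7082.0$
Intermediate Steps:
$t{\left(y,n \right)} = \sqrt{3 + y}$
$o = -200$ ($o = -87 - 113 = -200$)
$Z{\left(s,L \right)} = \sqrt{L^{2} + s^{2}}$
$6882 + Z{\left(o,D{\left(t{\left(4,3 \right)},11 \right)} \right)} = 6882 + \sqrt{\left(- \sqrt{3 + 4}\right)^{2} + \left(-200\right)^{2}} = 6882 + \sqrt{\left(- \sqrt{7}\right)^{2} + 40000} = 6882 + \sqrt{7 + 40000} = 6882 + \sqrt{40007}$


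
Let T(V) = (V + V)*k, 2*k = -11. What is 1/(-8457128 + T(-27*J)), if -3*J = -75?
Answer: -1/8449703 ≈ -1.1835e-7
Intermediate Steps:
J = 25 (J = -⅓*(-75) = 25)
k = -11/2 (k = (½)*(-11) = -11/2 ≈ -5.5000)
T(V) = -11*V (T(V) = (V + V)*(-11/2) = (2*V)*(-11/2) = -11*V)
1/(-8457128 + T(-27*J)) = 1/(-8457128 - (-297)*25) = 1/(-8457128 - 11*(-675)) = 1/(-8457128 + 7425) = 1/(-8449703) = -1/8449703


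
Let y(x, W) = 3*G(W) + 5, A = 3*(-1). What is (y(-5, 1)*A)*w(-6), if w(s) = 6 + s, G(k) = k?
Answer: 0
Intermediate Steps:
A = -3
y(x, W) = 5 + 3*W (y(x, W) = 3*W + 5 = 5 + 3*W)
(y(-5, 1)*A)*w(-6) = ((5 + 3*1)*(-3))*(6 - 6) = ((5 + 3)*(-3))*0 = (8*(-3))*0 = -24*0 = 0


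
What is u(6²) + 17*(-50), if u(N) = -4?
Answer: -854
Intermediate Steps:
u(6²) + 17*(-50) = -4 + 17*(-50) = -4 - 850 = -854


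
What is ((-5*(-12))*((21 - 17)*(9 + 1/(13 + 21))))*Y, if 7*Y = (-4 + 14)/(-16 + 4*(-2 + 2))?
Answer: -23025/119 ≈ -193.49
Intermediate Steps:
Y = -5/56 (Y = ((-4 + 14)/(-16 + 4*(-2 + 2)))/7 = (10/(-16 + 4*0))/7 = (10/(-16 + 0))/7 = (10/(-16))/7 = (10*(-1/16))/7 = (⅐)*(-5/8) = -5/56 ≈ -0.089286)
((-5*(-12))*((21 - 17)*(9 + 1/(13 + 21))))*Y = ((-5*(-12))*((21 - 17)*(9 + 1/(13 + 21))))*(-5/56) = (60*(4*(9 + 1/34)))*(-5/56) = (60*(4*(307/34)))*(-5/56) = (60*(614/17))*(-5/56) = (36840/17)*(-5/56) = -23025/119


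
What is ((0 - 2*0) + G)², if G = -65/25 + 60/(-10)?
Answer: 1849/25 ≈ 73.960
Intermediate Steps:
G = -43/5 (G = -65*1/25 + 60*(-⅒) = -13/5 - 6 = -43/5 ≈ -8.6000)
((0 - 2*0) + G)² = ((0 - 2*0) - 43/5)² = ((0 + 0) - 43/5)² = (0 - 43/5)² = (-43/5)² = 1849/25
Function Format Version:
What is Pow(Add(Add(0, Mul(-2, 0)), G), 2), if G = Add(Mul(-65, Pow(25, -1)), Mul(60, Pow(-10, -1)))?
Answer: Rational(1849, 25) ≈ 73.960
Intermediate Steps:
G = Rational(-43, 5) (G = Add(Mul(-65, Rational(1, 25)), Mul(60, Rational(-1, 10))) = Add(Rational(-13, 5), -6) = Rational(-43, 5) ≈ -8.6000)
Pow(Add(Add(0, Mul(-2, 0)), G), 2) = Pow(Add(Add(0, Mul(-2, 0)), Rational(-43, 5)), 2) = Pow(Add(Add(0, 0), Rational(-43, 5)), 2) = Pow(Add(0, Rational(-43, 5)), 2) = Pow(Rational(-43, 5), 2) = Rational(1849, 25)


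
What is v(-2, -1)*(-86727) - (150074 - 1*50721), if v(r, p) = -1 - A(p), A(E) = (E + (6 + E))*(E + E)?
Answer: -706442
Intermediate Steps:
A(E) = 2*E*(6 + 2*E) (A(E) = (6 + 2*E)*(2*E) = 2*E*(6 + 2*E))
v(r, p) = -1 - 4*p*(3 + p)
v(-2, -1)*(-86727) - (150074 - 1*50721) = (-1 - 4*(-1)*(3 - 1))*(-86727) - (150074 - 1*50721) = (-1 - 4*(-1)*2)*(-86727) - (150074 - 50721) = (-1 + 8)*(-86727) - 1*99353 = 7*(-86727) - 99353 = -607089 - 99353 = -706442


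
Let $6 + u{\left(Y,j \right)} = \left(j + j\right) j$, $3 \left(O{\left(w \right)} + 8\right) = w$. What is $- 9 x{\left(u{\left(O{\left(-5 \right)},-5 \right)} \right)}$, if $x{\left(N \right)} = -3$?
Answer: $27$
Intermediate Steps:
$O{\left(w \right)} = -8 + \frac{w}{3}$
$u{\left(Y,j \right)} = -6 + 2 j^{2}$ ($u{\left(Y,j \right)} = -6 + \left(j + j\right) j = -6 + 2 j j = -6 + 2 j^{2}$)
$- 9 x{\left(u{\left(O{\left(-5 \right)},-5 \right)} \right)} = \left(-9\right) \left(-3\right) = 27$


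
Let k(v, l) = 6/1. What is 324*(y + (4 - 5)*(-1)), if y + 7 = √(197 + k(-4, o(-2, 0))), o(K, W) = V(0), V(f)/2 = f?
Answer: -1944 + 324*√203 ≈ 2672.3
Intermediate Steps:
V(f) = 2*f
o(K, W) = 0 (o(K, W) = 2*0 = 0)
k(v, l) = 6 (k(v, l) = 6*1 = 6)
y = -7 + √203 (y = -7 + √(197 + 6) = -7 + √203 ≈ 7.2478)
324*(y + (4 - 5)*(-1)) = 324*((-7 + √203) + (4 - 5)*(-1)) = 324*((-7 + √203) - 1*(-1)) = 324*((-7 + √203) + 1) = 324*(-6 + √203) = -1944 + 324*√203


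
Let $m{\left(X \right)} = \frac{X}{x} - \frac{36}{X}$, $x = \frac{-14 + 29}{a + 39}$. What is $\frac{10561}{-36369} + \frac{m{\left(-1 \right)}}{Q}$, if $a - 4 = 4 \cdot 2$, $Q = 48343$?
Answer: $- \frac{2546823968}{8790932835} \approx -0.28971$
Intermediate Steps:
$a = 12$ ($a = 4 + 4 \cdot 2 = 4 + 8 = 12$)
$x = \frac{5}{17}$ ($x = \frac{-14 + 29}{12 + 39} = \frac{15}{51} = 15 \cdot \frac{1}{51} = \frac{5}{17} \approx 0.29412$)
$m{\left(X \right)} = - \frac{36}{X} + \frac{17 X}{5}$ ($m{\left(X \right)} = \frac{X}{\frac{5}{17}} - \frac{36}{X} = X \frac{17}{5} - \frac{36}{X} = \frac{17 X}{5} - \frac{36}{X} = - \frac{36}{X} + \frac{17 X}{5}$)
$\frac{10561}{-36369} + \frac{m{\left(-1 \right)}}{Q} = \frac{10561}{-36369} + \frac{- \frac{36}{-1} + \frac{17}{5} \left(-1\right)}{48343} = 10561 \left(- \frac{1}{36369}\right) + \left(\left(-36\right) \left(-1\right) - \frac{17}{5}\right) \frac{1}{48343} = - \frac{10561}{36369} + \left(36 - \frac{17}{5}\right) \frac{1}{48343} = - \frac{10561}{36369} + \frac{163}{5} \cdot \frac{1}{48343} = - \frac{10561}{36369} + \frac{163}{241715} = - \frac{2546823968}{8790932835}$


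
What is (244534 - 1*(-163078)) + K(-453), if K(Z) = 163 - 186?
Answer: 407589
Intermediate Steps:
K(Z) = -23
(244534 - 1*(-163078)) + K(-453) = (244534 - 1*(-163078)) - 23 = (244534 + 163078) - 23 = 407612 - 23 = 407589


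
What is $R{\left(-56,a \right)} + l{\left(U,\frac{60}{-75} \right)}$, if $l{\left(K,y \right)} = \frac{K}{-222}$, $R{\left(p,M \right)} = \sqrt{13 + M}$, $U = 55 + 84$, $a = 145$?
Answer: $- \frac{139}{222} + \sqrt{158} \approx 11.944$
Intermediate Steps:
$U = 139$
$l{\left(K,y \right)} = - \frac{K}{222}$ ($l{\left(K,y \right)} = K \left(- \frac{1}{222}\right) = - \frac{K}{222}$)
$R{\left(-56,a \right)} + l{\left(U,\frac{60}{-75} \right)} = \sqrt{13 + 145} - \frac{139}{222} = \sqrt{158} - \frac{139}{222} = - \frac{139}{222} + \sqrt{158}$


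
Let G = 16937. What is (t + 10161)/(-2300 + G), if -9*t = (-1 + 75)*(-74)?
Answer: 96925/131733 ≈ 0.73577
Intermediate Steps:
t = 5476/9 (t = -(-1 + 75)*(-74)/9 = -74*(-74)/9 = -⅑*(-5476) = 5476/9 ≈ 608.44)
(t + 10161)/(-2300 + G) = (5476/9 + 10161)/(-2300 + 16937) = (96925/9)/14637 = (96925/9)*(1/14637) = 96925/131733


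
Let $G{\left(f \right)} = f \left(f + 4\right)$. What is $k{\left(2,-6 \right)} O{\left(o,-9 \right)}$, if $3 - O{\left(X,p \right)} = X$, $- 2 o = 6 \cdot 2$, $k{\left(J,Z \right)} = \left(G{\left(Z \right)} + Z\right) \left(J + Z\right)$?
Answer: $-216$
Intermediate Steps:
$G{\left(f \right)} = f \left(4 + f\right)$
$k{\left(J,Z \right)} = \left(J + Z\right) \left(Z + Z \left(4 + Z\right)\right)$ ($k{\left(J,Z \right)} = \left(Z \left(4 + Z\right) + Z\right) \left(J + Z\right) = \left(Z + Z \left(4 + Z\right)\right) \left(J + Z\right) = \left(J + Z\right) \left(Z + Z \left(4 + Z\right)\right)$)
$o = -6$ ($o = - \frac{6 \cdot 2}{2} = \left(- \frac{1}{2}\right) 12 = -6$)
$O{\left(X,p \right)} = 3 - X$
$k{\left(2,-6 \right)} O{\left(o,-9 \right)} = - 6 \left(2 - 6 + 2 \left(4 - 6\right) - 6 \left(4 - 6\right)\right) \left(3 - -6\right) = - 6 \left(2 - 6 + 2 \left(-2\right) - -12\right) \left(3 + 6\right) = - 6 \left(2 - 6 - 4 + 12\right) 9 = \left(-6\right) 4 \cdot 9 = \left(-24\right) 9 = -216$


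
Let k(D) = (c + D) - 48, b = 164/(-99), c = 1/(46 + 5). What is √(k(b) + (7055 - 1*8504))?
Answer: I*√471652522/561 ≈ 38.712*I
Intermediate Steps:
c = 1/51 ≈ 0.019608
b = -164/99 (b = 164*(-1/99) = -164/99 ≈ -1.6566)
k(D) = -2447/51 + D (k(D) = (1/51 + D) - 48 = -2447/51 + D)
√(k(b) + (7055 - 1*8504)) = √((-2447/51 - 164/99) + (7055 - 1*8504)) = √(-83539/1683 + (7055 - 8504)) = √(-83539/1683 - 1449) = √(-2522206/1683) = I*√471652522/561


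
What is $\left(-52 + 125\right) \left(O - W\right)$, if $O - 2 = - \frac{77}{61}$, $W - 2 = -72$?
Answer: $\frac{314995}{61} \approx 5163.9$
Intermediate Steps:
$W = -70$ ($W = 2 - 72 = -70$)
$O = \frac{45}{61}$ ($O = 2 - \frac{77}{61} = \frac{45}{61} \approx 0.73771$)
$\left(-52 + 125\right) \left(O - W\right) = \left(-52 + 125\right) \left(\frac{45}{61} - -70\right) = 73 \left(\frac{45}{61} + 70\right) = 73 \cdot \frac{4315}{61} = \frac{314995}{61}$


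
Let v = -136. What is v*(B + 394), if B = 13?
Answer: -55352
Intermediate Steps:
v*(B + 394) = -136*(13 + 394) = -136*407 = -55352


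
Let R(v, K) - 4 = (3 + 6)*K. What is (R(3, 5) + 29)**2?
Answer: 6084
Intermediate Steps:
R(v, K) = 4 + 9*K (R(v, K) = 4 + (3 + 6)*K = 4 + 9*K)
(R(3, 5) + 29)**2 = ((4 + 9*5) + 29)**2 = ((4 + 45) + 29)**2 = (49 + 29)**2 = 78**2 = 6084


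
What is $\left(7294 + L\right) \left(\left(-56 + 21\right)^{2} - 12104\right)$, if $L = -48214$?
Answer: $445168680$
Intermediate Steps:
$\left(7294 + L\right) \left(\left(-56 + 21\right)^{2} - 12104\right) = \left(7294 - 48214\right) \left(\left(-56 + 21\right)^{2} - 12104\right) = - 40920 \left(\left(-35\right)^{2} - 12104\right) = - 40920 \left(1225 - 12104\right) = \left(-40920\right) \left(-10879\right) = 445168680$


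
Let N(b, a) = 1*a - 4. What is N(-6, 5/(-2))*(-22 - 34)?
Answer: 364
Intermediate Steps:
N(b, a) = -4 + a (N(b, a) = a - 4 = -4 + a)
N(-6, 5/(-2))*(-22 - 34) = (-4 + 5/(-2))*(-22 - 34) = (-4 + 5*(-1/2))*(-56) = (-4 - 5/2)*(-56) = -13/2*(-56) = 364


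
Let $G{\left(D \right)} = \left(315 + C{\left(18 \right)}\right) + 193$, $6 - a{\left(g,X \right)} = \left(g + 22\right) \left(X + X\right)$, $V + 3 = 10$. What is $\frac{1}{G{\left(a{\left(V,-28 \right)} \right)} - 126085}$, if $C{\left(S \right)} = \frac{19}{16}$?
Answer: $- \frac{16}{2009213} \approx -7.9633 \cdot 10^{-6}$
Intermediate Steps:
$V = 7$ ($V = -3 + 10 = 7$)
$C{\left(S \right)} = \frac{19}{16}$ ($C{\left(S \right)} = 19 \cdot \frac{1}{16} = \frac{19}{16}$)
$a{\left(g,X \right)} = 6 - 2 X \left(22 + g\right)$ ($a{\left(g,X \right)} = 6 - \left(g + 22\right) \left(X + X\right) = 6 - \left(22 + g\right) 2 X = 6 - 2 X \left(22 + g\right)$)
$G{\left(D \right)} = \frac{8147}{16}$ ($G{\left(D \right)} = \left(315 + \frac{19}{16}\right) + 193 = \frac{5059}{16} + 193 = \frac{8147}{16}$)
$\frac{1}{G{\left(a{\left(V,-28 \right)} \right)} - 126085} = \frac{1}{\frac{8147}{16} - 126085} = \frac{1}{- \frac{2009213}{16}} = - \frac{16}{2009213}$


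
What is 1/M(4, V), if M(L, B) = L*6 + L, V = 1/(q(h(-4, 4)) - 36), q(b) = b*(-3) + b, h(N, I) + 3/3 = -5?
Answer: 1/28 ≈ 0.035714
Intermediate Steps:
h(N, I) = -6 (h(N, I) = -1 - 5 = -6)
q(b) = -2*b (q(b) = -3*b + b = -2*b)
V = -1/24 (V = 1/(-2*(-6) - 36) = 1/(12 - 36) = 1/(-24) = -1/24 ≈ -0.041667)
M(L, B) = 7*L (M(L, B) = 6*L + L = 7*L)
1/M(4, V) = 1/(7*4) = 1/28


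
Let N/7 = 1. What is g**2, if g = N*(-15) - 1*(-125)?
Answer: 400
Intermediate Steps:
N = 7 (N = 7*1 = 7)
g = 20 (g = 7*(-15) - 1*(-125) = -105 + 125 = 20)
g**2 = 20**2 = 400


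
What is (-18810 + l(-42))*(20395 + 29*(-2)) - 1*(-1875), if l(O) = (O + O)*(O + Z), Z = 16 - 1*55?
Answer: -244164147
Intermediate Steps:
Z = -39 (Z = 16 - 55 = -39)
l(O) = 2*O*(-39 + O) (l(O) = (O + O)*(O - 39) = (2*O)*(-39 + O) = 2*O*(-39 + O))
(-18810 + l(-42))*(20395 + 29*(-2)) - 1*(-1875) = (-18810 + 2*(-42)*(-39 - 42))*(20395 + 29*(-2)) - 1*(-1875) = (-18810 + 2*(-42)*(-81))*(20395 - 58) + 1875 = (-18810 + 6804)*20337 + 1875 = -12006*20337 + 1875 = -244166022 + 1875 = -244164147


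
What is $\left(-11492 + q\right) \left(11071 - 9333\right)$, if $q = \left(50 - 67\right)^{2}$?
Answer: $-19470814$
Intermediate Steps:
$q = 289$ ($q = \left(-17\right)^{2} = 289$)
$\left(-11492 + q\right) \left(11071 - 9333\right) = \left(-11492 + 289\right) \left(11071 - 9333\right) = \left(-11203\right) 1738 = -19470814$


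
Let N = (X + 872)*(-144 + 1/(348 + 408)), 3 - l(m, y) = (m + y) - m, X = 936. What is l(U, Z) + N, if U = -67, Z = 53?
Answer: -49215526/189 ≈ -2.6040e+5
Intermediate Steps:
l(m, y) = 3 - y (l(m, y) = 3 - ((m + y) - m) = 3 - y)
N = -49206076/189 (N = (936 + 872)*(-144 + 1/(348 + 408)) = 1808*(-144 + 1/756) = 1808*(-108863/756) = -49206076/189 ≈ -2.6035e+5)
l(U, Z) + N = (3 - 1*53) - 49206076/189 = (3 - 53) - 49206076/189 = -50 - 49206076/189 = -49215526/189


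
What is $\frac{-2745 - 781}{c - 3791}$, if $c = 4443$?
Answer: $- \frac{1763}{326} \approx -5.408$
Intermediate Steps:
$\frac{-2745 - 781}{c - 3791} = \frac{-2745 - 781}{4443 - 3791} = - \frac{3526}{652} = \left(-3526\right) \frac{1}{652} = - \frac{1763}{326}$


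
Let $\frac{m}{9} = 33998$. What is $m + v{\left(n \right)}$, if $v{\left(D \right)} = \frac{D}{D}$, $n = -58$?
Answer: $305983$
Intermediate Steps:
$m = 305982$ ($m = 9 \cdot 33998 = 305982$)
$v{\left(D \right)} = 1$
$m + v{\left(n \right)} = 305982 + 1 = 305983$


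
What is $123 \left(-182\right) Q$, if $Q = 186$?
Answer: $-4163796$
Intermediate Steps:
$123 \left(-182\right) Q = 123 \left(-182\right) 186 = \left(-22386\right) 186 = -4163796$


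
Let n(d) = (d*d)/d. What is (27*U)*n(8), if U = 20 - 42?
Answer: -4752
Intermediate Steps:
U = -22
n(d) = d (n(d) = d**2/d = d)
(27*U)*n(8) = (27*(-22))*8 = -594*8 = -4752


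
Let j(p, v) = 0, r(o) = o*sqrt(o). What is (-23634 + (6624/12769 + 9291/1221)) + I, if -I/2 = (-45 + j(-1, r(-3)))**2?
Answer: -143831035811/5196983 ≈ -27676.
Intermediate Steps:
r(o) = o**(3/2)
I = -4050 (I = -2*(-45 + 0)**2 = -2*(-45)**2 = -2*2025 = -4050)
(-23634 + (6624/12769 + 9291/1221)) + I = (-23634 + (6624/12769 + 9291/1221)) - 4050 = (-23634 + (6624*(1/12769) + 9291*(1/1221))) - 4050 = (-23634 + (6624/12769 + 3097/407)) - 4050 = (-23634 + 42241561/5196983) - 4050 = -122783254661/5196983 - 4050 = -143831035811/5196983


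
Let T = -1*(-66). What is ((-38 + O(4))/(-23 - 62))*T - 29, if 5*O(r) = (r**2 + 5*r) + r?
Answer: -97/17 ≈ -5.7059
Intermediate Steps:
O(r) = r**2/5 + 6*r/5 (O(r) = ((r**2 + 5*r) + r)/5 = (r**2 + 6*r)/5 = r**2/5 + 6*r/5)
T = 66
((-38 + O(4))/(-23 - 62))*T - 29 = ((-38 + (1/5)*4*(6 + 4))/(-23 - 62))*66 - 29 = ((-38 + (1/5)*4*10)/(-85))*66 - 29 = ((-38 + 8)*(-1/85))*66 - 29 = -30*(-1/85)*66 - 29 = (6/17)*66 - 29 = 396/17 - 29 = -97/17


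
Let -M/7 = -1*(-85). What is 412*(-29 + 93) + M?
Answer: 25773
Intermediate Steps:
M = -595 (M = -(-7)*(-85) = -7*85 = -595)
412*(-29 + 93) + M = 412*(-29 + 93) - 595 = 412*64 - 595 = 26368 - 595 = 25773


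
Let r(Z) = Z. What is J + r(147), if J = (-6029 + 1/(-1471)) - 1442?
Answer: -10773605/1471 ≈ -7324.0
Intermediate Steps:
J = -10989842/1471 (J = (-6029 - 1/1471) - 1442 = -8868660/1471 - 1442 = -10989842/1471 ≈ -7471.0)
J + r(147) = -10989842/1471 + 147 = -10773605/1471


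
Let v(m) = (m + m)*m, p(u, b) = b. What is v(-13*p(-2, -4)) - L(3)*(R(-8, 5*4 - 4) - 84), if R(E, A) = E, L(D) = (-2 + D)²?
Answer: 5500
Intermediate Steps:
v(m) = 2*m² (v(m) = (2*m)*m = 2*m²)
v(-13*p(-2, -4)) - L(3)*(R(-8, 5*4 - 4) - 84) = 2*(-13*(-4))² - (-2 + 3)²*(-8 - 84) = 2*52² - 1²*(-92) = 2*2704 - (-92) = 5408 - 1*(-92) = 5408 + 92 = 5500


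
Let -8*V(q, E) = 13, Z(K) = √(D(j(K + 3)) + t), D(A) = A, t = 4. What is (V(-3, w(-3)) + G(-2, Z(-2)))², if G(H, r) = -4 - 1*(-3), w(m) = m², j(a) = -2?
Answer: 441/64 ≈ 6.8906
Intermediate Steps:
Z(K) = √2 (Z(K) = √(-2 + 4) = √2)
G(H, r) = -1 (G(H, r) = -4 + 3 = -1)
V(q, E) = -13/8 (V(q, E) = -⅛*13 = -13/8)
(V(-3, w(-3)) + G(-2, Z(-2)))² = (-13/8 - 1)² = (-21/8)² = 441/64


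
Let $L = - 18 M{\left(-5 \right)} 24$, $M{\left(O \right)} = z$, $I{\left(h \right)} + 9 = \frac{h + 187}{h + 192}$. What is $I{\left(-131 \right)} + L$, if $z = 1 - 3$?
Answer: $\frac{52211}{61} \approx 855.92$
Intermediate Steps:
$z = -2$ ($z = 1 - 3 = -2$)
$I{\left(h \right)} = -9 + \frac{187 + h}{192 + h}$ ($I{\left(h \right)} = -9 + \frac{h + 187}{h + 192} = -9 + \frac{187 + h}{192 + h}$)
$M{\left(O \right)} = -2$
$L = 864$ ($L = \left(-18\right) \left(-2\right) 24 = 36 \cdot 24 = 864$)
$I{\left(-131 \right)} + L = \frac{-1541 - -1048}{192 - 131} + 864 = \frac{-1541 + 1048}{61} + 864 = \frac{1}{61} \left(-493\right) + 864 = - \frac{493}{61} + 864 = \frac{52211}{61}$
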